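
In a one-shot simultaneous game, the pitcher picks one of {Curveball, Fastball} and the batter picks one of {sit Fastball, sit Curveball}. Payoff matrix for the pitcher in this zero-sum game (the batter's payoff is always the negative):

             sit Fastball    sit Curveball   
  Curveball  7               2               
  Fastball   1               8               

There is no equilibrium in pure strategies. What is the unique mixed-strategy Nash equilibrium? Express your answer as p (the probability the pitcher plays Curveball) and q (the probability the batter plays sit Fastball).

p = 7/12, q = 1/2

Set the batter's expected payoff from sit Fastball equal to that from sit Curveball:
  the batter's expected payoff from sit Fastball: p·(-7) + (1−p)·(-1) = -6p - 1
  the batter's expected payoff from sit Curveball: p·(-2) + (1−p)·(-8) = 6p - 8
  -6p - 1 = 6p - 8  ⇒  -12p = -7  ⇒  p = 7/12.
Set the pitcher's expected payoff from Curveball equal to that from Fastball:
  the pitcher's expected payoff from Curveball: q·7 + (1−q)·2 = 5q + 2
  the pitcher's expected payoff from Fastball: q·1 + (1−q)·8 = -7q + 8
  5q + 2 = -7q + 8  ⇒  12q = 6  ⇒  q = 1/2.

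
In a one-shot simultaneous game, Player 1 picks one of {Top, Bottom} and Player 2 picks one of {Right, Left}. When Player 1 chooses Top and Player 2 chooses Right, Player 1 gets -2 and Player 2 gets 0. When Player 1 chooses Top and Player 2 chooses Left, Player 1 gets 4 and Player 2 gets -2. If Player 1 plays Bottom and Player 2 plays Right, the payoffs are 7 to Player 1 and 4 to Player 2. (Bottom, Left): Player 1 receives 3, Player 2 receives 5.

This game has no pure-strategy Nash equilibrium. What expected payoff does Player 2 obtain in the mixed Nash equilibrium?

8/3

Player 1's mix must leave Player 2 indifferent between Right and Left.
  Player 2's payoff from Right: p·0 + (1−p)·4 = -4p + 4
  Player 2's payoff from Left: p·(-2) + (1−p)·5 = -7p + 5
  -4p + 4 = -7p + 5  ⇒  3p = 1  ⇒  p = 1/3.
At equilibrium Player 2 is indifferent across columns, so Player 2's payoff equals the payoff from Right: (1/3)·0 + (2/3)·4 = 8/3.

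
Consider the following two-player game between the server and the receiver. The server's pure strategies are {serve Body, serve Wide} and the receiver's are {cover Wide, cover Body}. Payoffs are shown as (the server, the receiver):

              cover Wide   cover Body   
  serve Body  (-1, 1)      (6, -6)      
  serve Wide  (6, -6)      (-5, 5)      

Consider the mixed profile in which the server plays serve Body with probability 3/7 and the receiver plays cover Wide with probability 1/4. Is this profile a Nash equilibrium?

No

Given the server's mix p = 3/7, the receiver's payoff from cover Wide is -3 but from cover Body is 2/7. The receiver strictly prefers cover Body, so the receiver would not mix.
So the proposed profile is not a Nash equilibrium.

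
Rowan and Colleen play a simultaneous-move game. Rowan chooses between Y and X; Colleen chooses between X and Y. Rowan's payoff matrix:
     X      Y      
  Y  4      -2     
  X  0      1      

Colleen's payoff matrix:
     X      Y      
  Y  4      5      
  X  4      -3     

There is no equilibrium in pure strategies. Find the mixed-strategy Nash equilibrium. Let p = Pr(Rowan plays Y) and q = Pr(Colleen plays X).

p = 7/8, q = 3/7

Colleen's indifference between X and Y determines Rowan's mixing probability p:
  Colleen's expected payoff from X: p·4 + (1−p)·4 = 4
  Colleen's expected payoff from Y: p·5 + (1−p)·(-3) = 8p - 3
  4 = 8p - 3  ⇒  -8p = -7  ⇒  p = 7/8.
For Rowan to be willing to mix, Rowan must be indifferent between Y and X, which pins down Colleen's mix.
  Rowan's payoff from Y: q·4 + (1−q)·(-2) = 6q - 2
  Rowan's payoff from X: q·0 + (1−q)·1 = -q + 1
  6q - 2 = -q + 1  ⇒  7q = 3  ⇒  q = 3/7.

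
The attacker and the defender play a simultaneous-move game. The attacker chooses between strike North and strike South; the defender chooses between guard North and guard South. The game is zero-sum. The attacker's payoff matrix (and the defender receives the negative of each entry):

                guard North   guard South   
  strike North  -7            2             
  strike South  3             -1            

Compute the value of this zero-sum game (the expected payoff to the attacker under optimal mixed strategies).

v = -1/13

In a mixed equilibrium the attacker is indifferent between strike North and strike South; this condition fixes q.
  the attacker's expected payoff from strike North: q·(-7) + (1−q)·2 = -9q + 2
  the attacker's expected payoff from strike South: q·3 + (1−q)·(-1) = 4q - 1
  -9q + 2 = 4q - 1  ⇒  -13q = -3  ⇒  q = 3/13.
The value is the attacker's expected payoff against this mix (using strike North): (3/13)·(-7) + (10/13)·2 = -1/13.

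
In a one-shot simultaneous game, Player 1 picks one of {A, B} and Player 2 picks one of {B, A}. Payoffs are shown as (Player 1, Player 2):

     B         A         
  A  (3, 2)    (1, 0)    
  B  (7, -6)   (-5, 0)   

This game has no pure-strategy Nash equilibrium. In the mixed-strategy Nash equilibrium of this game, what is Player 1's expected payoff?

11/5

For Player 1 to be willing to mix, Player 1 must be indifferent between A and B, which pins down Player 2's mix.
  Player 1's payoff to A: q·3 + (1−q)·1 = 2q + 1
  Player 1's payoff to B: q·7 + (1−q)·(-5) = 12q - 5
  2q + 1 = 12q - 5  ⇒  -10q = -6  ⇒  q = 3/5.
At equilibrium Player 1 is indifferent across rows, so Player 1's payoff equals the payoff from A: (3/5)·3 + (2/5)·1 = 11/5.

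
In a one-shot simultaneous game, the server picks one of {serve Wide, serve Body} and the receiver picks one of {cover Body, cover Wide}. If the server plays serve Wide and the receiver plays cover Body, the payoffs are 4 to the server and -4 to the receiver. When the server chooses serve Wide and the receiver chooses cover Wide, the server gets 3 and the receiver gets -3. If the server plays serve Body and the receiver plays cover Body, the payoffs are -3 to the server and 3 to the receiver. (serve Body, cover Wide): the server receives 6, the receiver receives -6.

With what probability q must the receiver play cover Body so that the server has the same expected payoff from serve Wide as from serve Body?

q = 3/10

For the server to be willing to mix, the server must be indifferent between serve Wide and serve Body, which pins down the receiver's mix.
  the server's payoff to serve Wide: q·4 + (1−q)·3 = q + 3
  the server's payoff to serve Body: q·(-3) + (1−q)·6 = -9q + 6
  q + 3 = -9q + 6  ⇒  10q = 3  ⇒  q = 3/10.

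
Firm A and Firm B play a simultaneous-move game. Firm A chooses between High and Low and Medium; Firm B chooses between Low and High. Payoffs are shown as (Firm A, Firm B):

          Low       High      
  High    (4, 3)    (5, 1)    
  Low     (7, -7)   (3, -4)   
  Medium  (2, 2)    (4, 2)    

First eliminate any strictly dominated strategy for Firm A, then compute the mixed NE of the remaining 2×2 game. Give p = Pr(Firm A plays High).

p = 3/5

Firm A's strategy Medium is strictly dominated by High: 4 > 2 and 5 > 4. Eliminate Medium.
Firm A's mix must leave Firm B indifferent between Low and High.
  Firm B's payoff from Low: p·3 + (1−p)·(-7) = 10p - 7
  Firm B's payoff from High: p·1 + (1−p)·(-4) = 5p - 4
  10p - 7 = 5p - 4  ⇒  5p = 3  ⇒  p = 3/5.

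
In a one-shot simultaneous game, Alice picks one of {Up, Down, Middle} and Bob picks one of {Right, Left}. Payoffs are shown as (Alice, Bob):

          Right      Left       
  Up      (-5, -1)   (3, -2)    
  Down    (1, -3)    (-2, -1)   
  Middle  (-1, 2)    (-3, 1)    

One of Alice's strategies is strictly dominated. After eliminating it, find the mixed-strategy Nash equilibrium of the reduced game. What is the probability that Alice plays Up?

p = 2/3

Alice's strategy Middle is strictly dominated by Down: 1 > -1 and -2 > -3. Eliminate Middle.
Set Bob's expected payoff from Right equal to that from Left:
  Bob's payoff from Right: p·(-1) + (1−p)·(-3) = 2p - 3
  Bob's payoff from Left: p·(-2) + (1−p)·(-1) = -p - 1
  2p - 3 = -p - 1  ⇒  3p = 2  ⇒  p = 2/3.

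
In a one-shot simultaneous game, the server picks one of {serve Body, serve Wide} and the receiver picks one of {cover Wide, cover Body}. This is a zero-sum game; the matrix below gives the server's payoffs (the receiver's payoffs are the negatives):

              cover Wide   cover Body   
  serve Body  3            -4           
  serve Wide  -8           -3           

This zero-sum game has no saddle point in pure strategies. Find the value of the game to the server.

v = -41/12

The receiver's mix must leave the server indifferent between serve Body and serve Wide.
  the server's payoff to serve Body: q·3 + (1−q)·(-4) = 7q - 4
  the server's payoff to serve Wide: q·(-8) + (1−q)·(-3) = -5q - 3
  7q - 4 = -5q - 3  ⇒  12q = 1  ⇒  q = 1/12.
The value is the server's expected payoff against this mix (using serve Body): (1/12)·3 + (11/12)·(-4) = -41/12.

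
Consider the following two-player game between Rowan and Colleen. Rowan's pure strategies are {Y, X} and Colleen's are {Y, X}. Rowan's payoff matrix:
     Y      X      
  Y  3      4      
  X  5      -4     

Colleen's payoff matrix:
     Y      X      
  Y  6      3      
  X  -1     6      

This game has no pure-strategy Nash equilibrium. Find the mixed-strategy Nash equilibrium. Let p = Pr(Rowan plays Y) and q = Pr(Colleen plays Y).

For Colleen to be willing to mix, Colleen must be indifferent between Y and X, which pins down Rowan's mix.
  Colleen's payoff from Y: p·6 + (1−p)·(-1) = 7p - 1
  Colleen's payoff from X: p·3 + (1−p)·6 = -3p + 6
  7p - 1 = -3p + 6  ⇒  10p = 7  ⇒  p = 7/10.
Colleen's mix must leave Rowan indifferent between Y and X.
  Rowan's payoff to Y: q·3 + (1−q)·4 = -q + 4
  Rowan's payoff to X: q·5 + (1−q)·(-4) = 9q - 4
  -q + 4 = 9q - 4  ⇒  -10q = -8  ⇒  q = 4/5.

p = 7/10, q = 4/5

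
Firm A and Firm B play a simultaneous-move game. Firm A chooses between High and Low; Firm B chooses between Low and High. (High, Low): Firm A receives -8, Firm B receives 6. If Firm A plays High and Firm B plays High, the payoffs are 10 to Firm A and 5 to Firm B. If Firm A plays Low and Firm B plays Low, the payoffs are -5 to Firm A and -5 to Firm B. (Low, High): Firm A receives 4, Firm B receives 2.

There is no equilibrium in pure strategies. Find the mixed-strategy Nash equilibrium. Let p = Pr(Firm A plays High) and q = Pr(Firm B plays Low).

Set Firm B's expected payoff from Low equal to that from High:
  Firm B's payoff from Low: p·6 + (1−p)·(-5) = 11p - 5
  Firm B's payoff from High: p·5 + (1−p)·2 = 3p + 2
  11p - 5 = 3p + 2  ⇒  8p = 7  ⇒  p = 7/8.
Firm B's mix must leave Firm A indifferent between High and Low.
  Firm A's payoff from High: q·(-8) + (1−q)·10 = -18q + 10
  Firm A's payoff from Low: q·(-5) + (1−q)·4 = -9q + 4
  -18q + 10 = -9q + 4  ⇒  -9q = -6  ⇒  q = 2/3.

p = 7/8, q = 2/3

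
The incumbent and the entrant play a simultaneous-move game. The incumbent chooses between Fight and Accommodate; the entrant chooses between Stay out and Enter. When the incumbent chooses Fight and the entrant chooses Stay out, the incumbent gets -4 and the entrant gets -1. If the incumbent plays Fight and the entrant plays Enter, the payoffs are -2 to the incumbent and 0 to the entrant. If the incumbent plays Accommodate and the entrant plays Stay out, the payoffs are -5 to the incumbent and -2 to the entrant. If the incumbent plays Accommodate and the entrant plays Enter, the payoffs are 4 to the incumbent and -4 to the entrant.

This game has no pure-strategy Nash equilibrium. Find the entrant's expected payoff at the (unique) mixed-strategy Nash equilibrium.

-4/3

Set the entrant's expected payoff from Stay out equal to that from Enter:
  the entrant's payoff from Stay out: p·(-1) + (1−p)·(-2) = p - 2
  the entrant's payoff from Enter: p·0 + (1−p)·(-4) = 4p - 4
  p - 2 = 4p - 4  ⇒  -3p = -2  ⇒  p = 2/3.
At equilibrium the entrant is indifferent across columns, so the entrant's payoff equals the payoff from Stay out: (2/3)·(-1) + (1/3)·(-2) = -4/3.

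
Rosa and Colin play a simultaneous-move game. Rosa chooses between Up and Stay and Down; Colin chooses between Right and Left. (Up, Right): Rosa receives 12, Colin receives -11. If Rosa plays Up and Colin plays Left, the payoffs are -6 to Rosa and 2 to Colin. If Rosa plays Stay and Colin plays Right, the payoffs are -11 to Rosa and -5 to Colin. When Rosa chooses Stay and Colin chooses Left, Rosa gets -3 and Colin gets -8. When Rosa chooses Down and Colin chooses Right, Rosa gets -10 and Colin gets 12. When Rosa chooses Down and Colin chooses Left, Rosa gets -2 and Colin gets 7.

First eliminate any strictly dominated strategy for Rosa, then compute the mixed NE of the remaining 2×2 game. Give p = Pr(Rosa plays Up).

p = 5/18

Rosa's strategy Stay is strictly dominated by Down: -10 > -11 and -2 > -3. Eliminate Stay.
Rosa's mix must leave Colin indifferent between Right and Left.
  Colin's payoff from Right: p·(-11) + (1−p)·12 = -23p + 12
  Colin's payoff from Left: p·2 + (1−p)·7 = -5p + 7
  -23p + 12 = -5p + 7  ⇒  -18p = -5  ⇒  p = 5/18.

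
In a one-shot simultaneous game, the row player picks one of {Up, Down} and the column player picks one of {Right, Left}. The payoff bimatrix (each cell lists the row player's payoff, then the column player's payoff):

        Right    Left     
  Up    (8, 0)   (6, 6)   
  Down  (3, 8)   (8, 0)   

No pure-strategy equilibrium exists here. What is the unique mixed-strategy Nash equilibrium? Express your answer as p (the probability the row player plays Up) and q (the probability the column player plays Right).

p = 4/7, q = 2/7

For the column player to be willing to mix, the column player must be indifferent between Right and Left, which pins down the row player's mix.
  the column player's payoff from Right: p·0 + (1−p)·8 = -8p + 8
  the column player's payoff from Left: p·6 + (1−p)·0 = 6p
  -8p + 8 = 6p  ⇒  -14p = -8  ⇒  p = 4/7.
In a mixed equilibrium the row player is indifferent between Up and Down; this condition fixes q.
  the row player's payoff to Up: q·8 + (1−q)·6 = 2q + 6
  the row player's payoff to Down: q·3 + (1−q)·8 = -5q + 8
  2q + 6 = -5q + 8  ⇒  7q = 2  ⇒  q = 2/7.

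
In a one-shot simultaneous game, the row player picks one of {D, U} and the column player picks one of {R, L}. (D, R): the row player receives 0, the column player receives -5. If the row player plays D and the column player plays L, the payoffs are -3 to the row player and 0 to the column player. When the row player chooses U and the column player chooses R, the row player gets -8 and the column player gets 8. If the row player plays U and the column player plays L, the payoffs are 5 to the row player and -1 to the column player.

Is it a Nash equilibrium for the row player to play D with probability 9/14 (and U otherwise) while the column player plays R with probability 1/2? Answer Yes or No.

Yes

Check the column player's indifference given the row player's mix p = 9/14:
  payoff from R = -5/14; payoff from L = -5/14 — equal.
Check the row player's indifference given the column player's mix q = 1/2:
  payoff from D = -3/2; payoff from U = -3/2 — equal.
Both players are indifferent, so neither can profitably deviate.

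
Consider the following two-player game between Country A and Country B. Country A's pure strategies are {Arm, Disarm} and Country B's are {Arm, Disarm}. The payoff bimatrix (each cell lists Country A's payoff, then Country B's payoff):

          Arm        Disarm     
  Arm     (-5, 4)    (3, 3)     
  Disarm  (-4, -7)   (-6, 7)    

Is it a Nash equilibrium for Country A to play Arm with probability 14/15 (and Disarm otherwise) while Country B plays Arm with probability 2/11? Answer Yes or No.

Given Country B's mix q = 2/11, Country A's payoff from Arm is 17/11 but from Disarm is -62/11. Country A strictly prefers Arm, so Country A would not mix.
So the proposed profile is not a Nash equilibrium.

No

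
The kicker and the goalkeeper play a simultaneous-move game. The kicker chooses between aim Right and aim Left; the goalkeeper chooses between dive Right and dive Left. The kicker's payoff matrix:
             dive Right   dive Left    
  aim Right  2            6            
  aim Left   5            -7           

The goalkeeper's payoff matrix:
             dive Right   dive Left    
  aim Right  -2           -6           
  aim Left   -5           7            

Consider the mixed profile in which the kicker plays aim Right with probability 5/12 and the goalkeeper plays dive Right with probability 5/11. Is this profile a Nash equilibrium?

No

Given the kicker's mix p = 5/12, the goalkeeper's payoff from dive Right is -15/4 but from dive Left is 19/12. The goalkeeper strictly prefers dive Left, so the goalkeeper would not mix.
So the proposed profile is not a Nash equilibrium.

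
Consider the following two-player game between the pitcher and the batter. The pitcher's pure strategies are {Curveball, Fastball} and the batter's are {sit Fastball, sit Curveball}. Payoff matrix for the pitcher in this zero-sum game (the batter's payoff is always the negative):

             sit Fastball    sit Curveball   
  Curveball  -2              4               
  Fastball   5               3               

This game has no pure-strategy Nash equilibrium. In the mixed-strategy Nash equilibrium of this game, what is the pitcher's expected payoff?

In a mixed equilibrium the pitcher is indifferent between Curveball and Fastball; this condition fixes q.
  the pitcher's payoff from Curveball: q·(-2) + (1−q)·4 = -6q + 4
  the pitcher's payoff from Fastball: q·5 + (1−q)·3 = 2q + 3
  -6q + 4 = 2q + 3  ⇒  -8q = -1  ⇒  q = 1/8.
At equilibrium the pitcher is indifferent across rows, so the pitcher's payoff equals the payoff from Curveball: (1/8)·(-2) + (7/8)·4 = 13/4.

13/4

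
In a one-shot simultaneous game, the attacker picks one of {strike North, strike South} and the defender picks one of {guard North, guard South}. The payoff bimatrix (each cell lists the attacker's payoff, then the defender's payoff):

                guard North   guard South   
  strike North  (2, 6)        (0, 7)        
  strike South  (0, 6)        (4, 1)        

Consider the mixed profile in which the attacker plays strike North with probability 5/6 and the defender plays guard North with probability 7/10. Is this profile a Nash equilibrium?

No

Given the defender's mix q = 7/10, the attacker's payoff from strike North is 7/5 but from strike South is 6/5. The attacker strictly prefers strike North, so the attacker would not mix.
So the proposed profile is not a Nash equilibrium.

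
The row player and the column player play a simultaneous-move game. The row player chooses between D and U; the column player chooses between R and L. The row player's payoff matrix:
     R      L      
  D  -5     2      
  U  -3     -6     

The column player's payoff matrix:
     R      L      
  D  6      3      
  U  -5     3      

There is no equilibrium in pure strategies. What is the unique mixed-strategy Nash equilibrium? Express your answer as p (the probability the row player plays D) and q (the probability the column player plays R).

Set the column player's expected payoff from R equal to that from L:
  the column player's payoff from R: p·6 + (1−p)·(-5) = 11p - 5
  the column player's payoff from L: p·3 + (1−p)·3 = 3
  11p - 5 = 3  ⇒  11p = 8  ⇒  p = 8/11.
The row player's indifference between D and U determines the column player's mixing probability q:
  the row player's expected payoff from D: q·(-5) + (1−q)·2 = -7q + 2
  the row player's expected payoff from U: q·(-3) + (1−q)·(-6) = 3q - 6
  -7q + 2 = 3q - 6  ⇒  -10q = -8  ⇒  q = 4/5.

p = 8/11, q = 4/5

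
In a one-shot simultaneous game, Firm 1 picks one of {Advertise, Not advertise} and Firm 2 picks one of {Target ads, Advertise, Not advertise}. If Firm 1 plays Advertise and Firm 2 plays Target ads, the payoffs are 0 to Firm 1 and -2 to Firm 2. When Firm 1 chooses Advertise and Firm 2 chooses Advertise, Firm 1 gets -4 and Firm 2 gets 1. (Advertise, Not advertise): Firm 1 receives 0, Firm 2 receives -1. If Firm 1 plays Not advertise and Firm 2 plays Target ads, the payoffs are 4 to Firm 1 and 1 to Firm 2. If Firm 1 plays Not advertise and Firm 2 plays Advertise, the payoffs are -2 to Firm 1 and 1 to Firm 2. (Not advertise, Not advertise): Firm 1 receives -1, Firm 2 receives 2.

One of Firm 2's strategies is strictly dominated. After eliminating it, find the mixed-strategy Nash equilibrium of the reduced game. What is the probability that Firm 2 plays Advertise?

Firm 2's strategy Target ads is strictly dominated by Not advertise: -1 > -2 and 2 > 1. Eliminate Target ads.
For Firm 1 to be willing to mix, Firm 1 must be indifferent between Advertise and Not advertise, which pins down Firm 2's mix.
  Firm 1's expected payoff from Advertise: q·(-4) + (1−q)·0 = -4q
  Firm 1's expected payoff from Not advertise: q·(-2) + (1−q)·(-1) = -q - 1
  -4q = -q - 1  ⇒  -3q = -1  ⇒  q = 1/3.

q = 1/3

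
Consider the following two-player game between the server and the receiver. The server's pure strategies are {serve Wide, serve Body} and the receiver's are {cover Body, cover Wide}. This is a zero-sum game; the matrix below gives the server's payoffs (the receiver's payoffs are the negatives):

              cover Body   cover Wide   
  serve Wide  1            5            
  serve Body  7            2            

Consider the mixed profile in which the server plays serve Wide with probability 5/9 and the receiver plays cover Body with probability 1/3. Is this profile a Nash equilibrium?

Yes

Check the receiver's indifference given the server's mix p = 5/9:
  payoff from cover Body = -11/3; payoff from cover Wide = -11/3 — equal.
Check the server's indifference given the receiver's mix q = 1/3:
  payoff from serve Wide = 11/3; payoff from serve Body = 11/3 — equal.
Both players are indifferent, so neither can profitably deviate.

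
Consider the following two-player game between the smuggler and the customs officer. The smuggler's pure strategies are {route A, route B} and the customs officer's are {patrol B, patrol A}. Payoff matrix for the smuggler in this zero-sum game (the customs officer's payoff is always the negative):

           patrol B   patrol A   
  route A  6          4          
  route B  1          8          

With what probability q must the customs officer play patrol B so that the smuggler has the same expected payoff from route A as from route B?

The customs officer's mix must leave the smuggler indifferent between route A and route B.
  the smuggler's expected payoff from route A: q·6 + (1−q)·4 = 2q + 4
  the smuggler's expected payoff from route B: q·1 + (1−q)·8 = -7q + 8
  2q + 4 = -7q + 8  ⇒  9q = 4  ⇒  q = 4/9.

q = 4/9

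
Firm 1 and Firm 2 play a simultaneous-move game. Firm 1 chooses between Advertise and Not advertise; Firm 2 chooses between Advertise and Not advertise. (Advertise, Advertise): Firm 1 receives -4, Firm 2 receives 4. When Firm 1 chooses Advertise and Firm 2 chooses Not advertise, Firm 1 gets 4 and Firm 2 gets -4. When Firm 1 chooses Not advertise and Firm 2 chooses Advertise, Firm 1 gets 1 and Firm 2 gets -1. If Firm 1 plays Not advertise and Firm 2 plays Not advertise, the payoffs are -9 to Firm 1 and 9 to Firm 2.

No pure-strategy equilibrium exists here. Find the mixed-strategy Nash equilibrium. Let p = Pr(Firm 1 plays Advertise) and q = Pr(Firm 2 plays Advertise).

p = 5/9, q = 13/18

Firm 2's indifference between Advertise and Not advertise determines Firm 1's mixing probability p:
  Firm 2's expected payoff from Advertise: p·4 + (1−p)·(-1) = 5p - 1
  Firm 2's expected payoff from Not advertise: p·(-4) + (1−p)·9 = -13p + 9
  5p - 1 = -13p + 9  ⇒  18p = 10  ⇒  p = 5/9.
In a mixed equilibrium Firm 1 is indifferent between Advertise and Not advertise; this condition fixes q.
  Firm 1's expected payoff from Advertise: q·(-4) + (1−q)·4 = -8q + 4
  Firm 1's expected payoff from Not advertise: q·1 + (1−q)·(-9) = 10q - 9
  -8q + 4 = 10q - 9  ⇒  -18q = -13  ⇒  q = 13/18.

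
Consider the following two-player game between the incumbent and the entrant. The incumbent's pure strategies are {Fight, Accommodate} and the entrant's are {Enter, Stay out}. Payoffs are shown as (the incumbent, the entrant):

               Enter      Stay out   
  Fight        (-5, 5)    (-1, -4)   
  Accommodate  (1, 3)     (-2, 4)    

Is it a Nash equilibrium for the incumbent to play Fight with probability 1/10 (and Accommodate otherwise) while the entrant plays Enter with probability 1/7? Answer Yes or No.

Check the entrant's indifference given the incumbent's mix p = 1/10:
  payoff from Enter = 16/5; payoff from Stay out = 16/5 — equal.
Check the incumbent's indifference given the entrant's mix q = 1/7:
  payoff from Fight = -11/7; payoff from Accommodate = -11/7 — equal.
Both players are indifferent, so neither can profitably deviate.

Yes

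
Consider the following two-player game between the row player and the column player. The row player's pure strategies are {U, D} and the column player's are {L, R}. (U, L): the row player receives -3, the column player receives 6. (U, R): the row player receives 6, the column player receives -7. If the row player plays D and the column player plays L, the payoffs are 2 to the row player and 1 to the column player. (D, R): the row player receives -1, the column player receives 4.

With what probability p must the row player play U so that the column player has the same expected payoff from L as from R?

The column player's indifference between L and R determines the row player's mixing probability p:
  the column player's payoff to L: p·6 + (1−p)·1 = 5p + 1
  the column player's payoff to R: p·(-7) + (1−p)·4 = -11p + 4
  5p + 1 = -11p + 4  ⇒  16p = 3  ⇒  p = 3/16.

p = 3/16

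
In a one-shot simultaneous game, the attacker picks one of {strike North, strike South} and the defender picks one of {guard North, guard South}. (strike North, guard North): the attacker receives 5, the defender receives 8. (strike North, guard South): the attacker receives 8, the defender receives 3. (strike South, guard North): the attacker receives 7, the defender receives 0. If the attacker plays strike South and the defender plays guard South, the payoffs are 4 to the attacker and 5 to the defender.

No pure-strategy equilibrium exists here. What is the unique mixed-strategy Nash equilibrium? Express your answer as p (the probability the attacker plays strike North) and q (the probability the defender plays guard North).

p = 1/2, q = 2/3

For the defender to be willing to mix, the defender must be indifferent between guard North and guard South, which pins down the attacker's mix.
  the defender's payoff from guard North: p·8 + (1−p)·0 = 8p
  the defender's payoff from guard South: p·3 + (1−p)·5 = -2p + 5
  8p = -2p + 5  ⇒  10p = 5  ⇒  p = 1/2.
Set the attacker's expected payoff from strike North equal to that from strike South:
  the attacker's expected payoff from strike North: q·5 + (1−q)·8 = -3q + 8
  the attacker's expected payoff from strike South: q·7 + (1−q)·4 = 3q + 4
  -3q + 8 = 3q + 4  ⇒  -6q = -4  ⇒  q = 2/3.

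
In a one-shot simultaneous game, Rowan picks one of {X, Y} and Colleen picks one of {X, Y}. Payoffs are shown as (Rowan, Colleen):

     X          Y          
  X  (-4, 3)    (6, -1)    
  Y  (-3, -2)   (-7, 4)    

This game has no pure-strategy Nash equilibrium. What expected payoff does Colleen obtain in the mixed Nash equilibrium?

For Colleen to be willing to mix, Colleen must be indifferent between X and Y, which pins down Rowan's mix.
  Colleen's expected payoff from X: p·3 + (1−p)·(-2) = 5p - 2
  Colleen's expected payoff from Y: p·(-1) + (1−p)·4 = -5p + 4
  5p - 2 = -5p + 4  ⇒  10p = 6  ⇒  p = 3/5.
At equilibrium Colleen is indifferent across columns, so Colleen's payoff equals the payoff from X: (3/5)·3 + (2/5)·(-2) = 1.

1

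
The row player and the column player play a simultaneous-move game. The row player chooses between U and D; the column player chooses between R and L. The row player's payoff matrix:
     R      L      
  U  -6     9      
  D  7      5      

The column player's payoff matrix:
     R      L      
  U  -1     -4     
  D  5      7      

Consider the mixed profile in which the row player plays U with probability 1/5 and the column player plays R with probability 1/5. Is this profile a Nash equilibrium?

No

Given the row player's mix p = 1/5, the column player's payoff from R is 19/5 but from L is 24/5. The column player strictly prefers L, so the column player would not mix.
So the proposed profile is not a Nash equilibrium.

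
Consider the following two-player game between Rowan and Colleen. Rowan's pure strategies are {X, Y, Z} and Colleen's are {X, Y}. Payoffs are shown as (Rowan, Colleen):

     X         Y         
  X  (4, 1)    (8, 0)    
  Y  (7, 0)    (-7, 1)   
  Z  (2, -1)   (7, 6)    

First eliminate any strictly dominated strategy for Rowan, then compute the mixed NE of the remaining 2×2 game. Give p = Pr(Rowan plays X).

p = 1/2

Rowan's strategy Z is strictly dominated by X: 4 > 2 and 8 > 7. Eliminate Z.
Colleen's indifference between X and Y determines Rowan's mixing probability p:
  Colleen's payoff from X: p·1 + (1−p)·0 = p
  Colleen's payoff from Y: p·0 + (1−p)·1 = -p + 1
  p = -p + 1  ⇒  2p = 1  ⇒  p = 1/2.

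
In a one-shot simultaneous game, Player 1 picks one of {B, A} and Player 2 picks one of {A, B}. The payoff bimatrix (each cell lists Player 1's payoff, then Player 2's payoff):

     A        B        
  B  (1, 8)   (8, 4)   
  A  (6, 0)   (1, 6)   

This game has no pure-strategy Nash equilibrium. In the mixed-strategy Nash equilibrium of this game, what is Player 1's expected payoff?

47/12

Player 1's indifference between B and A determines Player 2's mixing probability q:
  Player 1's expected payoff from B: q·1 + (1−q)·8 = -7q + 8
  Player 1's expected payoff from A: q·6 + (1−q)·1 = 5q + 1
  -7q + 8 = 5q + 1  ⇒  -12q = -7  ⇒  q = 7/12.
At equilibrium Player 1 is indifferent across rows, so Player 1's payoff equals the payoff from B: (7/12)·1 + (5/12)·8 = 47/12.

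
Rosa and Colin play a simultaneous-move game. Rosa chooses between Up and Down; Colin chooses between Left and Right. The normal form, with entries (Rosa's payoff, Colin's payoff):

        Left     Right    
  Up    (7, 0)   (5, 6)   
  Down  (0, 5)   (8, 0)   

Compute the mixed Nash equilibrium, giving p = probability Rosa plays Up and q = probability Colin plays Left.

In a mixed equilibrium Colin is indifferent between Left and Right; this condition fixes p.
  Colin's expected payoff from Left: p·0 + (1−p)·5 = -5p + 5
  Colin's expected payoff from Right: p·6 + (1−p)·0 = 6p
  -5p + 5 = 6p  ⇒  -11p = -5  ⇒  p = 5/11.
In a mixed equilibrium Rosa is indifferent between Up and Down; this condition fixes q.
  Rosa's payoff from Up: q·7 + (1−q)·5 = 2q + 5
  Rosa's payoff from Down: q·0 + (1−q)·8 = -8q + 8
  2q + 5 = -8q + 8  ⇒  10q = 3  ⇒  q = 3/10.

p = 5/11, q = 3/10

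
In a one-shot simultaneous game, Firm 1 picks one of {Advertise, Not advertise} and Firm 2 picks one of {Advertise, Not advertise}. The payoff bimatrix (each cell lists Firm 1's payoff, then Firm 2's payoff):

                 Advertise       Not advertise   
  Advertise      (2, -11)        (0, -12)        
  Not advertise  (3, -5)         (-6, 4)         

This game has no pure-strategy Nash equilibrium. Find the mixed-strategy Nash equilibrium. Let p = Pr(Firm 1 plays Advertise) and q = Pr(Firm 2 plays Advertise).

p = 9/10, q = 6/7

Firm 2's indifference between Advertise and Not advertise determines Firm 1's mixing probability p:
  Firm 2's expected payoff from Advertise: p·(-11) + (1−p)·(-5) = -6p - 5
  Firm 2's expected payoff from Not advertise: p·(-12) + (1−p)·4 = -16p + 4
  -6p - 5 = -16p + 4  ⇒  10p = 9  ⇒  p = 9/10.
In a mixed equilibrium Firm 1 is indifferent between Advertise and Not advertise; this condition fixes q.
  Firm 1's payoff to Advertise: q·2 + (1−q)·0 = 2q
  Firm 1's payoff to Not advertise: q·3 + (1−q)·(-6) = 9q - 6
  2q = 9q - 6  ⇒  -7q = -6  ⇒  q = 6/7.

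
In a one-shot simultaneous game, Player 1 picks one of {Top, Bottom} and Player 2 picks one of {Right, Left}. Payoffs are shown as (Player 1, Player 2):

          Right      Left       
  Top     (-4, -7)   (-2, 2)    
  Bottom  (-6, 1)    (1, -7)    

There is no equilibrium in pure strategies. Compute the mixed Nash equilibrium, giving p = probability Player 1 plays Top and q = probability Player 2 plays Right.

In a mixed equilibrium Player 2 is indifferent between Right and Left; this condition fixes p.
  Player 2's payoff from Right: p·(-7) + (1−p)·1 = -8p + 1
  Player 2's payoff from Left: p·2 + (1−p)·(-7) = 9p - 7
  -8p + 1 = 9p - 7  ⇒  -17p = -8  ⇒  p = 8/17.
Player 1's indifference between Top and Bottom determines Player 2's mixing probability q:
  Player 1's expected payoff from Top: q·(-4) + (1−q)·(-2) = -2q - 2
  Player 1's expected payoff from Bottom: q·(-6) + (1−q)·1 = -7q + 1
  -2q - 2 = -7q + 1  ⇒  5q = 3  ⇒  q = 3/5.

p = 8/17, q = 3/5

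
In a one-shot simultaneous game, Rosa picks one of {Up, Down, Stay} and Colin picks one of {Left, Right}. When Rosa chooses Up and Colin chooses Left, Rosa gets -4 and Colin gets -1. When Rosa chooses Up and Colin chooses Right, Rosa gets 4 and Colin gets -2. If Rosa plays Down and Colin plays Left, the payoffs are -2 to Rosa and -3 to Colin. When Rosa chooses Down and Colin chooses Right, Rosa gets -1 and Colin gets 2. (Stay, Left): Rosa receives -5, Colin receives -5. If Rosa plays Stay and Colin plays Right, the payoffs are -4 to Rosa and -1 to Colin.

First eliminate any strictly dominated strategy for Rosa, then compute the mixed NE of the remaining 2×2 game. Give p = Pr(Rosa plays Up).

Rosa's strategy Stay is strictly dominated by Down: -2 > -5 and -1 > -4. Eliminate Stay.
Colin's indifference between Left and Right determines Rosa's mixing probability p:
  Colin's payoff from Left: p·(-1) + (1−p)·(-3) = 2p - 3
  Colin's payoff from Right: p·(-2) + (1−p)·2 = -4p + 2
  2p - 3 = -4p + 2  ⇒  6p = 5  ⇒  p = 5/6.

p = 5/6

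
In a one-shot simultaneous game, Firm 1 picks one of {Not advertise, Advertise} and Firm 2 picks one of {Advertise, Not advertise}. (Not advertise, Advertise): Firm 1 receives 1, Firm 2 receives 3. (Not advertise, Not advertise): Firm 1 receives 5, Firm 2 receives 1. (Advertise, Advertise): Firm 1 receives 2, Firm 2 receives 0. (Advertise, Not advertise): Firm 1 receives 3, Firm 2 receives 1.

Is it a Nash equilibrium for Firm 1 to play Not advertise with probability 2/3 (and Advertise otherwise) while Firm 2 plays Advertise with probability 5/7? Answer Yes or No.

No

Given Firm 1's mix p = 2/3, Firm 2's payoff from Advertise is 2 but from Not advertise is 1. Firm 2 strictly prefers Advertise, so Firm 2 would not mix.
So the proposed profile is not a Nash equilibrium.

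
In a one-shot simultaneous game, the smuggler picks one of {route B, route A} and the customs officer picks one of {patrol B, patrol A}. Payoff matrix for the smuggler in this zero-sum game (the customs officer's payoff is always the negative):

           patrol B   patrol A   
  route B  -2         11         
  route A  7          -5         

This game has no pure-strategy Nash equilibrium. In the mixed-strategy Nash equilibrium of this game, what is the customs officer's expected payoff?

-67/25

Set the customs officer's expected payoff from patrol B equal to that from patrol A:
  the customs officer's payoff from patrol B: p·2 + (1−p)·(-7) = 9p - 7
  the customs officer's payoff from patrol A: p·(-11) + (1−p)·5 = -16p + 5
  9p - 7 = -16p + 5  ⇒  25p = 12  ⇒  p = 12/25.
At equilibrium the customs officer is indifferent across columns, so the customs officer's payoff equals the payoff from patrol B: (12/25)·2 + (13/25)·(-7) = -67/25.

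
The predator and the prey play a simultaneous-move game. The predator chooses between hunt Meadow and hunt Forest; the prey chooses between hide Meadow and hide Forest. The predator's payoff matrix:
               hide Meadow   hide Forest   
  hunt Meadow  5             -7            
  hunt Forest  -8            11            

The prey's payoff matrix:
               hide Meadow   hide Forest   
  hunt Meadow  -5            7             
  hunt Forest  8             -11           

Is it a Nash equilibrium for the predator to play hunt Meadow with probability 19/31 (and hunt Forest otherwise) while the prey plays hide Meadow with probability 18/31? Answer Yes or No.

Yes

Check the prey's indifference given the predator's mix p = 19/31:
  payoff from hide Meadow = 1/31; payoff from hide Forest = 1/31 — equal.
Check the predator's indifference given the prey's mix q = 18/31:
  payoff from hunt Meadow = -1/31; payoff from hunt Forest = -1/31 — equal.
Both players are indifferent, so neither can profitably deviate.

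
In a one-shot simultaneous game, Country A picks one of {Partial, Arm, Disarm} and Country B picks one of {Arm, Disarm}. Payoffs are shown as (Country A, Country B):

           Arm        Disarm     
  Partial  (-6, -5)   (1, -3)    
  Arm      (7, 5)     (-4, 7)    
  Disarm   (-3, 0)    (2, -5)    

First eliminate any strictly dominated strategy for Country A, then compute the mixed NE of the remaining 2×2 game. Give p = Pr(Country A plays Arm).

Country A's strategy Partial is strictly dominated by Disarm: -3 > -6 and 2 > 1. Eliminate Partial.
Country B's indifference between Arm and Disarm determines Country A's mixing probability p:
  Country B's expected payoff from Arm: p·5 + (1−p)·0 = 5p
  Country B's expected payoff from Disarm: p·7 + (1−p)·(-5) = 12p - 5
  5p = 12p - 5  ⇒  -7p = -5  ⇒  p = 5/7.

p = 5/7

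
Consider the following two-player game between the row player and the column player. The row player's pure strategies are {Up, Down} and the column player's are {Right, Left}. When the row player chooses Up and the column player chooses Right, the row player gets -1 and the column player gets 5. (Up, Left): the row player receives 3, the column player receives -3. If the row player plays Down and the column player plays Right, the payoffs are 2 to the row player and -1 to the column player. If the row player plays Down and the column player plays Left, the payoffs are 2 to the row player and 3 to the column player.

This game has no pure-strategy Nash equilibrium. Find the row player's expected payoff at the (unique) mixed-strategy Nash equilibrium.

For the row player to be willing to mix, the row player must be indifferent between Up and Down, which pins down the column player's mix.
  the row player's expected payoff from Up: q·(-1) + (1−q)·3 = -4q + 3
  the row player's expected payoff from Down: q·2 + (1−q)·2 = 2
  -4q + 3 = 2  ⇒  -4q = -1  ⇒  q = 1/4.
At equilibrium the row player is indifferent across rows, so the row player's payoff equals the payoff from Up: (1/4)·(-1) + (3/4)·3 = 2.

2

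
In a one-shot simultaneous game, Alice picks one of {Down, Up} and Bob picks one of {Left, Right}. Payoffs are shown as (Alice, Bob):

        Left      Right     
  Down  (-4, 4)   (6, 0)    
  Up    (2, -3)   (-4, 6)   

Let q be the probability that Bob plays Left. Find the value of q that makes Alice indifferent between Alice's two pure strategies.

q = 5/8

Set Alice's expected payoff from Down equal to that from Up:
  Alice's expected payoff from Down: q·(-4) + (1−q)·6 = -10q + 6
  Alice's expected payoff from Up: q·2 + (1−q)·(-4) = 6q - 4
  -10q + 6 = 6q - 4  ⇒  -16q = -10  ⇒  q = 5/8.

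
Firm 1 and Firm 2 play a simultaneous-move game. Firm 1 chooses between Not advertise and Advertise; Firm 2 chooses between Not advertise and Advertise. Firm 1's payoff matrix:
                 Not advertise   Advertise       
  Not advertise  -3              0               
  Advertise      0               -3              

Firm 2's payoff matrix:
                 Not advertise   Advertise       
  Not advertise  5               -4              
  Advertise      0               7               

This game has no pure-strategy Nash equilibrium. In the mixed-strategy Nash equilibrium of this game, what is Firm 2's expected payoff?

Firm 2's indifference between Not advertise and Advertise determines Firm 1's mixing probability p:
  Firm 2's payoff to Not advertise: p·5 + (1−p)·0 = 5p
  Firm 2's payoff to Advertise: p·(-4) + (1−p)·7 = -11p + 7
  5p = -11p + 7  ⇒  16p = 7  ⇒  p = 7/16.
At equilibrium Firm 2 is indifferent across columns, so Firm 2's payoff equals the payoff from Not advertise: (7/16)·5 + (9/16)·0 = 35/16.

35/16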